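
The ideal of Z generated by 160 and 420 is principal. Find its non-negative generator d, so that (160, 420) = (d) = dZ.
(160, 420) = (20); d = 20

In the PID Z, (a, b) is generated by gcd(a, b). Compute gcd(420, 160) with the extended Euclidean algorithm, tracking rows (r, s, t) with s·420 + t·160 = r:
  row A: (420, 1, 0)   [1·420 + 0·160 = 420]
  row B: (160, 0, 1)   [0·420 + 1·160 = 160]
  420 = 2·160 + 100   → row C = row A − 2·row B = (100, 1, −2)   [check: 1·420 − 2·160 = 100]
  160 = 1·100 + 60   → row D = row B − 1·row C = (60, −1, 3)   [check: −1·420 + 3·160 = 60]
  100 = 1·60 + 40   → row E = row C − 1·row D = (40, 2, −5)   [check: 2·420 − 5·160 = 40]
  60 = 1·40 + 20   → row F = row D − 1·row E = (20, −3, 8)   [check: −3·420 + 8·160 = 20]
  40 = 2·20 + 0   → remainder 0, stop. gcd = 20 (last nonzero row F).
So gcd(160, 420) = 20, with Bézout identity −3·420 + 8·160 = 20. Containment (⊇): the Bézout identity exhibits 20 as an element of (160, 420), giving (20) ⊆ (160, 420). Containment (⊆): since 20 | 160 and 20 | 420 (160 = 20·8, 420 = 20·21), every Z-linear combination of 160 and 420 is divisible by 20, so (160, 420) ⊆ (20). Therefore (160, 420) = (20), d = 20.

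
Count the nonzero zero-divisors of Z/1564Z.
In Z/1564Z each nonzero element is either a unit (gcd with 1564 is 1) or a zero-divisor (gcd > 1). The number of units is φ(1564): factorise 1564 = 2^2 · 17 · 23, so φ(1564) = (2^2 − 2^1) · (17 − 1) · (23 − 1) = 2 · 16 · 22 = 704. The nonzero elements number 1564 − 1 = 1563. Hence the nonzero zero-divisors number 1563 − 704 = 859.

Final answer: Z/1564Z has 859 nonzero zero-divisors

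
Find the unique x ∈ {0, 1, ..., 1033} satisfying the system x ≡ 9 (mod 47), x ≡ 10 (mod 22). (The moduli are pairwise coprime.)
x ≡ 714 (mod 1034); the representative in [0, 1034) is 714

The moduli 47, 22 are pairwise coprime, so by the CRT there is a unique solution mod 47·22 = 1034.
Solve by successive substitution. Start with x ≡ 9 (mod 47).
  Combine with x ≡ 10 (mod 22): write x = 9 + 47·t and require 9 + 47·t ≡ 10 (mod 22), i.e. 47·t ≡ 10 − 9 ≡ 1 (mod 22). Since 47^(−1) ≡ 15 (mod 22) (47 ≡ 3 (mod 22)), t ≡ 15·1 ≡ 15 (mod 22). So x ≡ 9 + 47·15 = 714 (mod 1034).
Unique solution in [0, 1034): x = 714.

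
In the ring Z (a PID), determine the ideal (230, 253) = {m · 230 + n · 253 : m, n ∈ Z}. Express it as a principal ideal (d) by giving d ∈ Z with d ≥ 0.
(230, 253) = (23); d = 23

In the PID Z, (a, b) is generated by gcd(a, b). Compute gcd(253, 230) with the extended Euclidean algorithm, tracking rows (r, s, t) with s·253 + t·230 = r:
  row A: (253, 1, 0)   [1·253 + 0·230 = 253]
  row B: (230, 0, 1)   [0·253 + 1·230 = 230]
  253 = 1·230 + 23   → row C = row A − 1·row B = (23, 1, −1)   [check: 1·253 − 1·230 = 23]
  230 = 10·23 + 0   → remainder 0, stop. gcd = 23 (last nonzero row C).
So gcd(230, 253) = 23, with Bézout identity 1·253 − 1·230 = 23. Containment (⊇): the Bézout identity exhibits 23 as an element of (230, 253), giving (23) ⊆ (230, 253). Containment (⊆): since 23 | 230 and 23 | 253 (230 = 23·10, 253 = 23·11), every Z-linear combination of 230 and 253 is divisible by 23, so (230, 253) ⊆ (23). Therefore (230, 253) = (23), d = 23.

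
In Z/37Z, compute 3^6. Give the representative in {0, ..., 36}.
Use repeated squaring. Binary(6) = 110. Walk through the bits of the exponent 6 left-to-right: at each bit after the leading one, square the running value, then multiply by 3 if the bit is 1 (always reducing mod 37):
  bit 1 = 1 (leading): start with 3.
  bit 2 = 1: square 3^2 = 9; bit is 1, so multiply 9·3 = 27 (mod 37).
  bit 3 = 0: square 27^2 = 729 ≡ 26 (mod 37).
Final value: 3^6 ≡ 26 (mod 37).

Final answer: 26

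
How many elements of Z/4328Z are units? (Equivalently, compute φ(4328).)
Z/4328Z has φ(4328) = 2160 units

An element a ∈ Z/4328Z is a unit iff gcd(a, 4328) = 1, so the number of units is φ(4328). φ is multiplicative, with φ(p^e) = p^e − p^(e−1). Factorise 4328 = 2^3 · 541. Then
  φ(4328) = (2^3 − 2^2) · (541 − 1) = 4 · 540 = 2160.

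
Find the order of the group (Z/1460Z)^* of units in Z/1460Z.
(Z/1460Z)^* consists of the classes a with gcd(a, 1460) = 1, so its order is φ(1460). φ is multiplicative, with φ(p^e) = p^e − p^(e−1). Factorise 1460 = 2^2 · 5 · 73. Then
  φ(1460) = (2^2 − 2^1) · (5 − 1) · (73 − 1) = 2 · 4 · 72 = 576.
Thus |(Z/1460Z)^*| = 576.

Final answer: |(Z/1460Z)^*| = 576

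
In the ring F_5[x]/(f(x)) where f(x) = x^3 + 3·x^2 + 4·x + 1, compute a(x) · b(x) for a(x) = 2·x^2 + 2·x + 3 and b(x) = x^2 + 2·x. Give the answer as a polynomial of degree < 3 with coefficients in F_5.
a · b ≡ 4·x^2 + 4·x (mod f(x))

Multiply as integer polynomials: a · b = 2·x^4 + 6·x^3 + 7·x^2 + 6·x. Reducing coefficients mod 5: a · b ≡ 2·x^4 + x^3 + 2·x^2 + x. Now divide by f(x) = x^3 + 3·x^2 + 4·x + 1 in F_5[x], eliminating the leading term at each step:
  leading term 2·x^4: subtract (2·x)·f(x) = 2·x^4 + x^3 + 3·x^2 + 2·x, leaving 4·x^2 + 4·x (coefficients mod 5)
The degree is now < 3, so this is the remainder. Hence a · b ≡ 4·x^2 + 4·x in F_5[x]/(f).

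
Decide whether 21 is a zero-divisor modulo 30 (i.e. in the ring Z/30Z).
gcd(21, 30) = 3 > 1, so 21 is not a unit in Z/30Z. In Z/nZ every nonzero non-unit is a zero-divisor: explicitly, take b = 30/gcd = 10 ≠ 0 (mod 30); then 21·10 = 210 = 7·30, i.e. 21·10 ≡ 0 (mod 30). So 21 is a zero-divisor.

Final answer: YES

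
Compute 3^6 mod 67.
Use repeated squaring. Binary(6) = 110. Walk through the bits of the exponent 6 left-to-right: at each bit after the leading one, square the running value, then multiply by 3 if the bit is 1 (always reducing mod 67):
  bit 1 = 1 (leading): start with 3.
  bit 2 = 1: square 3^2 = 9; bit is 1, so multiply 9·3 = 27 (mod 67).
  bit 3 = 0: square 27^2 = 729 ≡ 59 (mod 67).
Final value: 3^6 ≡ 59 (mod 67).

Final answer: 59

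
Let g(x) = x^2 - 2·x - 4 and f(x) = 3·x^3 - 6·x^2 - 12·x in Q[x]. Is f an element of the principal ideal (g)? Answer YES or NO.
In Q[x] the ideal (g) consists of all multiples of g, so f ∈ (g) iff g | f, i.e. iff the remainder of f on division by g is 0. Divide f by g (g is monic, so eliminate the leading term of the running remainder at each step):
  leading term 3·x^3: subtract (3·x)·g(x) = 3·x^3 - 6·x^2 - 12·x, leaving 0
The remainder is 0, so f(x) = g(x) · h(x) with h(x) = 3·x. Hence g | f, i.e. f ∈ (g).

Final answer: YES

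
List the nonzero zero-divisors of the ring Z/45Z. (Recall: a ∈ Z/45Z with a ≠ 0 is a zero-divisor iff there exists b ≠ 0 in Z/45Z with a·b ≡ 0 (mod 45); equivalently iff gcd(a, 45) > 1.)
An element a ∈ Z/45Z (with a ≠ 0) is a zero-divisor iff gcd(a, 45) > 1 (because a is a unit precisely when gcd(a, n) = 1, and in Z/nZ every nonzero, non-unit element is a zero-divisor). Scan a = 1, ..., 44 and keep those with gcd(a, 45) > 1:
  gcd(3, 45) = 3, gcd(5, 45) = 5, gcd(6, 45) = 3, gcd(9, 45) = 9, gcd(10, 45) = 5, gcd(12, 45) = 3, gcd(15, 45) = 15, gcd(18, 45) = 9, gcd(20, 45) = 5, gcd(21, 45) = 3, gcd(24, 45) = 3, gcd(25, 45) = 5, gcd(27, 45) = 9, gcd(30, 45) = 15, gcd(33, 45) = 3, gcd(35, 45) = 5, gcd(36, 45) = 9, gcd(39, 45) = 3, gcd(40, 45) = 5, gcd(42, 45) = 3.
All other a ∈ {1, ..., 44} have gcd(a, 45) = 1 and are units. So the nonzero zero-divisors are exactly the 20 values of a appearing in this scan.

Final answer: nonzero zero-divisors of Z/45Z = {3, 5, 6, 9, 10, 12, 15, 18, 20, 21, 24, 25, 27, 30, 33, 35, 36, 39, 40, 42}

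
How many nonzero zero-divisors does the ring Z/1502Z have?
Z/1502Z has 751 nonzero zero-divisors

In Z/1502Z each nonzero element is either a unit (gcd with 1502 is 1) or a zero-divisor (gcd > 1). The number of units is φ(1502): factorise 1502 = 2 · 751, so φ(1502) = (2 − 1) · (751 − 1) = 1 · 750 = 750. The nonzero elements number 1502 − 1 = 1501. Hence the nonzero zero-divisors number 1501 − 750 = 751.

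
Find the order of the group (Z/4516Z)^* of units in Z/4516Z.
(Z/4516Z)^* consists of the classes a with gcd(a, 4516) = 1, so its order is φ(4516). φ is multiplicative, with φ(p^e) = p^e − p^(e−1). Factorise 4516 = 2^2 · 1129. Then
  φ(4516) = (2^2 − 2^1) · (1129 − 1) = 2 · 1128 = 2256.
Thus |(Z/4516Z)^*| = 2256.

Final answer: |(Z/4516Z)^*| = 2256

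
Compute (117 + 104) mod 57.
50

Reduce the summands first: 117 ≡ 3, 104 ≡ 47 (mod 57), so 117 + 104 ≡ 3 + 47 (mod 57). 3 + 47 = 50; 50 = 0·57 + 50, so (117 + 104) mod 57 = 50.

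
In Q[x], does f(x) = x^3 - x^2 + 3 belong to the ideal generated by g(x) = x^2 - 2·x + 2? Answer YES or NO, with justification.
NO

In Q[x] the ideal (g) consists of all multiples of g, so f ∈ (g) iff g | f, i.e. iff the remainder of f on division by g is 0. Divide f by g (g is monic, so eliminate the leading term of the running remainder at each step):
  leading term x^3: subtract (x)·g(x) = x^3 - 2·x^2 + 2·x, leaving x^2 - 2·x + 3
  leading term x^2: subtract (1)·g(x) = x^2 - 2·x + 2, leaving 1
The remainder r(x) = 1 ≠ 0 (and deg r < deg g), so g ∤ f, i.e. f ∉ (g).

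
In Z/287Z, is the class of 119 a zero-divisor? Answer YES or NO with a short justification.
YES

gcd(119, 287) = 7 > 1, so 119 is not a unit in Z/287Z. In Z/nZ every nonzero non-unit is a zero-divisor: explicitly, take b = 287/gcd = 41 ≠ 0 (mod 287); then 119·41 = 4879 = 17·287, i.e. 119·41 ≡ 0 (mod 287). So 119 is a zero-divisor.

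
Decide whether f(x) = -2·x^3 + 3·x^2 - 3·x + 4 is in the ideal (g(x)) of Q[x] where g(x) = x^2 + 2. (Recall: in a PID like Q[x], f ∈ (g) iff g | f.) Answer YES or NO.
NO

In Q[x] the ideal (g) consists of all multiples of g, so f ∈ (g) iff g | f, i.e. iff the remainder of f on division by g is 0. Divide f by g (g is monic, so eliminate the leading term of the running remainder at each step):
  leading term -2·x^3: subtract (-2·x)·g(x) = -2·x^3 - 4·x, leaving 3·x^2 + x + 4
  leading term 3·x^2: subtract (3)·g(x) = 3·x^2 + 6, leaving x - 2
The remainder r(x) = x - 2 ≠ 0 (and deg r < deg g), so g ∤ f, i.e. f ∉ (g).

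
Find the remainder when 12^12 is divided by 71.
64

Use repeated squaring. Binary(12) = 1100. Walk through the bits of the exponent 12 left-to-right: at each bit after the leading one, square the running value, then multiply by 12 if the bit is 1 (always reducing mod 71):
  bit 1 = 1 (leading): start with 12.
  bit 2 = 1: square 12^2 = 144 ≡ 2; bit is 1, so multiply 2·12 = 24 (mod 71).
  bit 3 = 0: square 24^2 = 576 ≡ 8 (mod 71).
  bit 4 = 0: square 8^2 = 64 (mod 71).
Final value: 12^12 ≡ 64 (mod 71).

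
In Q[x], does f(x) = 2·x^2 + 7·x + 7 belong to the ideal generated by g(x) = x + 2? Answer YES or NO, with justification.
In Q[x] the ideal (g) consists of all multiples of g, so f ∈ (g) iff g | f, i.e. iff the remainder of f on division by g is 0. Divide f by g (g is monic, so eliminate the leading term of the running remainder at each step):
  leading term 2·x^2: subtract (2·x)·g(x) = 2·x^2 + 4·x, leaving 3·x + 7
  leading term 3·x: subtract (3)·g(x) = 3·x + 6, leaving 1
The remainder r(x) = 1 ≠ 0 (and deg r < deg g), so g ∤ f, i.e. f ∉ (g).

Final answer: NO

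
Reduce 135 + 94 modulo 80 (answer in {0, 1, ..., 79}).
69

Reduce the summands first: 135 ≡ 55, 94 ≡ 14 (mod 80), so 135 + 94 ≡ 55 + 14 (mod 80). 55 + 14 = 69; 69 = 0·80 + 69, so (135 + 94) mod 80 = 69.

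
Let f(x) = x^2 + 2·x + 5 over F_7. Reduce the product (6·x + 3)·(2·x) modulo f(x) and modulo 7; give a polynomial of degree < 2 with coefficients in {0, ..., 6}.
a · b ≡ 3·x + 3 (mod f(x))

Multiply as integer polynomials: a · b = 12·x^2 + 6·x. Reducing coefficients mod 7: a · b ≡ 5·x^2 + 6·x. Now divide by f(x) = x^2 + 2·x + 5 in F_7[x], eliminating the leading term at each step:
  leading term 5·x^2: subtract (5)·f(x) = 5·x^2 + 3·x + 4, leaving 3·x + 3 (coefficients mod 7)
The degree is now < 2, so this is the remainder. Hence a · b ≡ 3·x + 3 in F_7[x]/(f).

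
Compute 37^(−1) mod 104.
Apply the extended Euclidean algorithm to (104, 37), tracking rows (r, s, t) with s·104 + t·37 = r. Each division r_prev = q·r_cur + r_new produces the new row as (previous row) − q·(current row):
  row A: (104, 1, 0)   [1·104 + 0·37 = 104]
  row B: (37, 0, 1)   [0·104 + 1·37 = 37]
  104 = 2·37 + 30   → row C = row A − 2·row B = (30, 1, −2)   [check: 1·104 − 2·37 = 30]
  37 = 1·30 + 7   → row D = row B − 1·row C = (7, −1, 3)   [check: −1·104 + 3·37 = 7]
  30 = 4·7 + 2   → row E = row C − 4·row D = (2, 5, −14)   [check: 5·104 − 14·37 = 2]
  7 = 3·2 + 1   → row F = row D − 3·row E = (1, −16, 45)   [check: −16·104 + 45·37 = 1]
  2 = 2·1 + 0   → remainder 0, stop. gcd = 1 (last nonzero row F).
The gcd is 1, so 37 is invertible mod 104. The last nonzero row gives −16·104 + 45·37 = 1, so t = 45. So 37^(−1) ≡ 45 (mod 104). Verify: 37 · 45 = 1665 ≡ 1 (mod 104). ✓

Final answer: 37^(−1) ≡ 45 (mod 104)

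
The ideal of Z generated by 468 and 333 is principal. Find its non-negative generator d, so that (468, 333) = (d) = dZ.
(468, 333) = (9); d = 9

In the PID Z, (a, b) is generated by gcd(a, b). Compute gcd(468, 333) with the extended Euclidean algorithm, tracking rows (r, s, t) with s·468 + t·333 = r:
  row A: (468, 1, 0)   [1·468 + 0·333 = 468]
  row B: (333, 0, 1)   [0·468 + 1·333 = 333]
  468 = 1·333 + 135   → row C = row A − 1·row B = (135, 1, −1)   [check: 1·468 − 1·333 = 135]
  333 = 2·135 + 63   → row D = row B − 2·row C = (63, −2, 3)   [check: −2·468 + 3·333 = 63]
  135 = 2·63 + 9   → row E = row C − 2·row D = (9, 5, −7)   [check: 5·468 − 7·333 = 9]
  63 = 7·9 + 0   → remainder 0, stop. gcd = 9 (last nonzero row E).
So gcd(468, 333) = 9, with Bézout identity 5·468 − 7·333 = 9. Containment (⊇): the Bézout identity exhibits 9 as an element of (468, 333), giving (9) ⊆ (468, 333). Containment (⊆): since 9 | 468 and 9 | 333 (468 = 9·52, 333 = 9·37), every Z-linear combination of 468 and 333 is divisible by 9, so (468, 333) ⊆ (9). Therefore (468, 333) = (9), d = 9.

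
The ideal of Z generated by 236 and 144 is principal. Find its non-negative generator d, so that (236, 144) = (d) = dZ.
In the PID Z, (a, b) is generated by gcd(a, b). Compute gcd(236, 144) with the extended Euclidean algorithm, tracking rows (r, s, t) with s·236 + t·144 = r:
  row A: (236, 1, 0)   [1·236 + 0·144 = 236]
  row B: (144, 0, 1)   [0·236 + 1·144 = 144]
  236 = 1·144 + 92   → row C = row A − 1·row B = (92, 1, −1)   [check: 1·236 − 1·144 = 92]
  144 = 1·92 + 52   → row D = row B − 1·row C = (52, −1, 2)   [check: −1·236 + 2·144 = 52]
  92 = 1·52 + 40   → row E = row C − 1·row D = (40, 2, −3)   [check: 2·236 − 3·144 = 40]
  52 = 1·40 + 12   → row F = row D − 1·row E = (12, −3, 5)   [check: −3·236 + 5·144 = 12]
  40 = 3·12 + 4   → row G = row E − 3·row F = (4, 11, −18)   [check: 11·236 − 18·144 = 4]
  12 = 3·4 + 0   → remainder 0, stop. gcd = 4 (last nonzero row G).
So gcd(236, 144) = 4, with Bézout identity 11·236 − 18·144 = 4. Containment (⊇): the Bézout identity exhibits 4 as an element of (236, 144), giving (4) ⊆ (236, 144). Containment (⊆): since 4 | 236 and 4 | 144 (236 = 4·59, 144 = 4·36), every Z-linear combination of 236 and 144 is divisible by 4, so (236, 144) ⊆ (4). Therefore (236, 144) = (4), d = 4.

Final answer: (236, 144) = (4); d = 4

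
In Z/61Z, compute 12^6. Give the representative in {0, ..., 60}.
Use repeated squaring. Binary(6) = 110. Walk through the bits of the exponent 6 left-to-right: at each bit after the leading one, square the running value, then multiply by 12 if the bit is 1 (always reducing mod 61):
  bit 1 = 1 (leading): start with 12.
  bit 2 = 1: square 12^2 = 144 ≡ 22; bit is 1, so multiply 22·12 = 264 ≡ 20 (mod 61).
  bit 3 = 0: square 20^2 = 400 ≡ 34 (mod 61).
Final value: 12^6 ≡ 34 (mod 61).

Final answer: 34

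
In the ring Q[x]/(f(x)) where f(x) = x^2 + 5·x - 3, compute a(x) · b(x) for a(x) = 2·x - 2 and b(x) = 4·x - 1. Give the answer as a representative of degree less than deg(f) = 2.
a · b ≡ 26 - 50·x (mod f(x))

First multiply in Q[x] without reducing: a · b = 8·x^2 - 10·x + 2. Now divide by f(x) = x^2 + 5·x - 3, eliminating the leading term at each step:
  leading term 8·x^2: subtract (8)·f(x) = 8·x^2 + 40·x - 24, leaving 26 - 50·x
The degree is now < 2, so this is the remainder. Hence a · b ≡ 26 - 50·x in Q[x]/(f).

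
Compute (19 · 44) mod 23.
Reduce the factors first: 44 ≡ 21 (mod 23), so 19 · 44 ≡ 19 · 21 (mod 23). 19 · 21 = 399. Dividing by 23: 399 = 17·23 + 8. So (19 · 44) mod 23 = 8.

Final answer: 8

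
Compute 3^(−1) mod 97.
3^(−1) ≡ 65 (mod 97)

Apply the extended Euclidean algorithm to (97, 3), tracking rows (r, s, t) with s·97 + t·3 = r. Each division r_prev = q·r_cur + r_new produces the new row as (previous row) − q·(current row):
  row A: (97, 1, 0)   [1·97 + 0·3 = 97]
  row B: (3, 0, 1)   [0·97 + 1·3 = 3]
  97 = 32·3 + 1   → row C = row A − 32·row B = (1, 1, −32)   [check: 1·97 − 32·3 = 1]
  3 = 3·1 + 0   → remainder 0, stop. gcd = 1 (last nonzero row C).
The gcd is 1, so 3 is invertible mod 97. The last nonzero row gives 1·97 − 32·3 = 1, so t = −32. So 3^(−1) ≡ −32 ≡ 65 (mod 97). Verify: 3 · 65 = 195 ≡ 1 (mod 97). ✓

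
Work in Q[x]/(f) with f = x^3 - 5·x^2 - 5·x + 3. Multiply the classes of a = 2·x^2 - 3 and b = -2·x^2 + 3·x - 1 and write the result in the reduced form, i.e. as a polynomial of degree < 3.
a · b ≡ -86·x^2 - 67·x + 45 (mod f(x))

First multiply in Q[x] without reducing: a · b = -4·x^4 + 6·x^3 + 4·x^2 - 9·x + 3. Now divide by f(x) = x^3 - 5·x^2 - 5·x + 3, eliminating the leading term at each step:
  leading term -4·x^4: subtract (-4·x)·f(x) = -4·x^4 + 20·x^3 + 20·x^2 - 12·x, leaving -14·x^3 - 16·x^2 + 3·x + 3
  leading term -14·x^3: subtract (-14)·f(x) = -14·x^3 + 70·x^2 + 70·x - 42, leaving -86·x^2 - 67·x + 45
The degree is now < 3, so this is the remainder. Hence a · b ≡ -86·x^2 - 67·x + 45 in Q[x]/(f).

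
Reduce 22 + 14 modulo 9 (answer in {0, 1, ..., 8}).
Reduce the summands first: 22 ≡ 4, 14 ≡ 5 (mod 9), so 22 + 14 ≡ 4 + 5 (mod 9). 4 + 5 = 9; 9 = 1·9 + 0, so (22 + 14) mod 9 = 0.

Final answer: 0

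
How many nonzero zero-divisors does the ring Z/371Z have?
In Z/371Z each nonzero element is either a unit (gcd with 371 is 1) or a zero-divisor (gcd > 1). The number of units is φ(371): factorise 371 = 7 · 53, so φ(371) = (7 − 1) · (53 − 1) = 6 · 52 = 312. The nonzero elements number 371 − 1 = 370. Hence the nonzero zero-divisors number 370 − 312 = 58.

Final answer: Z/371Z has 58 nonzero zero-divisors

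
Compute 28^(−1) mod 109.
Apply the extended Euclidean algorithm to (109, 28), tracking rows (r, s, t) with s·109 + t·28 = r. Each division r_prev = q·r_cur + r_new produces the new row as (previous row) − q·(current row):
  row A: (109, 1, 0)   [1·109 + 0·28 = 109]
  row B: (28, 0, 1)   [0·109 + 1·28 = 28]
  109 = 3·28 + 25   → row C = row A − 3·row B = (25, 1, −3)   [check: 1·109 − 3·28 = 25]
  28 = 1·25 + 3   → row D = row B − 1·row C = (3, −1, 4)   [check: −1·109 + 4·28 = 3]
  25 = 8·3 + 1   → row E = row C − 8·row D = (1, 9, −35)   [check: 9·109 − 35·28 = 1]
  3 = 3·1 + 0   → remainder 0, stop. gcd = 1 (last nonzero row E).
The gcd is 1, so 28 is invertible mod 109. The last nonzero row gives 9·109 − 35·28 = 1, so t = −35. So 28^(−1) ≡ −35 ≡ 74 (mod 109). Verify: 28 · 74 = 2072 ≡ 1 (mod 109). ✓

Final answer: 28^(−1) ≡ 74 (mod 109)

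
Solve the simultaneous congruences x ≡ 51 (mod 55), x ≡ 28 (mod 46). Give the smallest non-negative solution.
x ≡ 1316 (mod 2530); the representative in [0, 2530) is 1316

The moduli 55, 46 are pairwise coprime, so by the CRT there is a unique solution mod 55·46 = 2530.
Solve by successive substitution. Start with x ≡ 51 (mod 55).
  Combine with x ≡ 28 (mod 46): write x = 51 + 55·t and require 51 + 55·t ≡ 28 (mod 46), i.e. 55·t ≡ 28 − 51 ≡ 23 (mod 46). Since 55^(−1) ≡ 41 (mod 46) (55 ≡ 9 (mod 46)), t ≡ 41·23 ≡ 23 (mod 46). So x ≡ 51 + 55·23 = 1316 (mod 2530).
Unique solution in [0, 2530): x = 1316.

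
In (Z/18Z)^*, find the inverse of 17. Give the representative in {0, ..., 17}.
Apply the extended Euclidean algorithm to (18, 17), tracking rows (r, s, t) with s·18 + t·17 = r. Each division r_prev = q·r_cur + r_new produces the new row as (previous row) − q·(current row):
  row A: (18, 1, 0)   [1·18 + 0·17 = 18]
  row B: (17, 0, 1)   [0·18 + 1·17 = 17]
  18 = 1·17 + 1   → row C = row A − 1·row B = (1, 1, −1)   [check: 1·18 − 1·17 = 1]
  17 = 17·1 + 0   → remainder 0, stop. gcd = 1 (last nonzero row C).
The gcd is 1, so 17 is invertible mod 18. The last nonzero row gives 1·18 − 1·17 = 1, so t = −1. So 17^(−1) ≡ −1 ≡ 17 (mod 18). Verify: 17 · 17 = 289 ≡ 1 (mod 18). ✓

Final answer: 17^(−1) ≡ 17 (mod 18)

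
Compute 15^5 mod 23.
7

Use repeated squaring. Binary(5) = 101. Walk through the bits of the exponent 5 left-to-right: at each bit after the leading one, square the running value, then multiply by 15 if the bit is 1 (always reducing mod 23):
  bit 1 = 1 (leading): start with 15.
  bit 2 = 0: square 15^2 = 225 ≡ 18 (mod 23).
  bit 3 = 1: square 18^2 = 324 ≡ 2; bit is 1, so multiply 2·15 = 30 ≡ 7 (mod 23).
Final value: 15^5 ≡ 7 (mod 23).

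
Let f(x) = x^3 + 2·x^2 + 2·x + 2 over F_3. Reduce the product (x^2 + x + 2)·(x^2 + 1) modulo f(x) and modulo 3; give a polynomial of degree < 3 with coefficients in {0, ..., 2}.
Multiply as integer polynomials: a · b = x^4 + x^3 + 3·x^2 + x + 2. Reducing coefficients mod 3: a · b ≡ x^4 + x^3 + x + 2. Now divide by f(x) = x^3 + 2·x^2 + 2·x + 2 in F_3[x], eliminating the leading term at each step:
  leading term x^4: subtract (x)·f(x) = x^4 + 2·x^3 + 2·x^2 + 2·x, leaving 2·x^3 + x^2 + 2·x + 2 (coefficients mod 3)
  leading term 2·x^3: subtract (2)·f(x) = 2·x^3 + x^2 + x + 1, leaving x + 1 (coefficients mod 3)
The degree is now < 3, so this is the remainder. Hence a · b ≡ x + 1 in F_3[x]/(f).

Final answer: a · b ≡ x + 1 (mod f(x))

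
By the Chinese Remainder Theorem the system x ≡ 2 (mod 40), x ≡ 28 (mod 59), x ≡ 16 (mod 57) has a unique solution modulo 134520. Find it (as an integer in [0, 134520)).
x ≡ 53482 (mod 134520); the representative in [0, 134520) is 53482

The moduli 40, 59, 57 are pairwise coprime, so by the CRT there is a unique solution mod 40·59·57 = 134520.
Solve by successive substitution. Start with x ≡ 2 (mod 40).
  Combine with x ≡ 28 (mod 59): write x = 2 + 40·t and require 2 + 40·t ≡ 28 (mod 59), i.e. 40·t ≡ 28 − 2 ≡ 26 (mod 59). Since 40^(−1) ≡ 31 (mod 59), t ≡ 31·26 ≡ 39 (mod 59). So x ≡ 2 + 40·39 = 1562 (mod 2360).
  Combine with x ≡ 16 (mod 57): write x = 1562 + 2360·t and require 1562 + 2360·t ≡ 16 (mod 57), i.e. 2360·t ≡ 16 − 1562 ≡ 50 (mod 57). Since 2360^(−1) ≡ 5 (mod 57) (2360 ≡ 23 (mod 57)), t ≡ 5·50 ≡ 22 (mod 57). So x ≡ 1562 + 2360·22 = 53482 (mod 134520).
Unique solution in [0, 134520): x = 53482.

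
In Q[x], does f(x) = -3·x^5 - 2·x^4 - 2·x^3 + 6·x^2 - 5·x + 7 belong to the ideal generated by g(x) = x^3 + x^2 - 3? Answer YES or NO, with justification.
NO

In Q[x] the ideal (g) consists of all multiples of g, so f ∈ (g) iff g | f, i.e. iff the remainder of f on division by g is 0. Divide f by g (g is monic, so eliminate the leading term of the running remainder at each step):
  leading term -3·x^5: subtract (-3·x^2)·g(x) = -3·x^5 - 3·x^4 + 9·x^2, leaving x^4 - 2·x^3 - 3·x^2 - 5·x + 7
  leading term x^4: subtract (x)·g(x) = x^4 + x^3 - 3·x, leaving -3·x^3 - 3·x^2 - 2·x + 7
  leading term -3·x^3: subtract (-3)·g(x) = -3·x^3 - 3·x^2 + 9, leaving -2·x - 2
The remainder r(x) = -2·x - 2 ≠ 0 (and deg r < deg g), so g ∤ f, i.e. f ∉ (g).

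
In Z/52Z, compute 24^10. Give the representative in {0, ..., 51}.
36

Use repeated squaring. Binary(10) = 1010. Walk through the bits of the exponent 10 left-to-right: at each bit after the leading one, square the running value, then multiply by 24 if the bit is 1 (always reducing mod 52):
  bit 1 = 1 (leading): start with 24.
  bit 2 = 0: square 24^2 = 576 ≡ 4 (mod 52).
  bit 3 = 1: square 4^2 = 16; bit is 1, so multiply 16·24 = 384 ≡ 20 (mod 52).
  bit 4 = 0: square 20^2 = 400 ≡ 36 (mod 52).
Final value: 24^10 ≡ 36 (mod 52).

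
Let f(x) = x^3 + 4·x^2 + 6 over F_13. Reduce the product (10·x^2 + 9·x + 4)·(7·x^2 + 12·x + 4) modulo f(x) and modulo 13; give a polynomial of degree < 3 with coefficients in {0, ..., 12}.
a · b ≡ 5·x^2 + 2·x (mod f(x))

Multiply as integer polynomials: a · b = 70·x^4 + 183·x^3 + 176·x^2 + 84·x + 16. Reducing coefficients mod 13: a · b ≡ 5·x^4 + x^3 + 7·x^2 + 6·x + 3. Now divide by f(x) = x^3 + 4·x^2 + 6 in F_13[x], eliminating the leading term at each step:
  leading term 5·x^4: subtract (5·x)·f(x) = 5·x^4 + 7·x^3 + 4·x, leaving 7·x^3 + 7·x^2 + 2·x + 3 (coefficients mod 13)
  leading term 7·x^3: subtract (7)·f(x) = 7·x^3 + 2·x^2 + 3, leaving 5·x^2 + 2·x (coefficients mod 13)
The degree is now < 3, so this is the remainder. Hence a · b ≡ 5·x^2 + 2·x in F_13[x]/(f).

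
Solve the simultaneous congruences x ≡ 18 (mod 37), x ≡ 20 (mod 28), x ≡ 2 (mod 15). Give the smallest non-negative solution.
The moduli 37, 28, 15 are pairwise coprime, so by the CRT there is a unique solution mod 37·28·15 = 15540.
Solve by successive substitution. Start with x ≡ 18 (mod 37).
  Combine with x ≡ 20 (mod 28): write x = 18 + 37·t and require 18 + 37·t ≡ 20 (mod 28), i.e. 37·t ≡ 20 − 18 ≡ 2 (mod 28). Since 37^(−1) ≡ 25 (mod 28) (37 ≡ 9 (mod 28)), t ≡ 25·2 ≡ 22 (mod 28). So x ≡ 18 + 37·22 = 832 (mod 1036).
  Combine with x ≡ 2 (mod 15): write x = 832 + 1036·t and require 832 + 1036·t ≡ 2 (mod 15), i.e. 1036·t ≡ 2 − 832 ≡ 10 (mod 15). Since 1036^(−1) ≡ 1 (mod 15) (1036 ≡ 1 (mod 15)), t ≡ 1·10 ≡ 10 (mod 15). So x ≡ 832 + 1036·10 = 11192 (mod 15540).
Unique solution in [0, 15540): x = 11192.

Final answer: x ≡ 11192 (mod 15540); the representative in [0, 15540) is 11192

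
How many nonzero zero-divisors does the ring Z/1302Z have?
In Z/1302Z each nonzero element is either a unit (gcd with 1302 is 1) or a zero-divisor (gcd > 1). The number of units is φ(1302): factorise 1302 = 2 · 3 · 7 · 31, so φ(1302) = (2 − 1) · (3 − 1) · (7 − 1) · (31 − 1) = 1 · 2 · 6 · 30 = 360. The nonzero elements number 1302 − 1 = 1301. Hence the nonzero zero-divisors number 1301 − 360 = 941.

Final answer: Z/1302Z has 941 nonzero zero-divisors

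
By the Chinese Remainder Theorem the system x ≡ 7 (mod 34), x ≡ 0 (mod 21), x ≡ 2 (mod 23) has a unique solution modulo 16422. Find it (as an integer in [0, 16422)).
x ≡ 1911 (mod 16422); the representative in [0, 16422) is 1911

The moduli 34, 21, 23 are pairwise coprime, so by the CRT there is a unique solution mod 34·21·23 = 16422.
Solve by successive substitution. Start with x ≡ 7 (mod 34).
  Combine with x ≡ 0 (mod 21): write x = 7 + 34·t and require 7 + 34·t ≡ 0 (mod 21), i.e. 34·t ≡ 0 − 7 ≡ 14 (mod 21). Since 34^(−1) ≡ 13 (mod 21) (34 ≡ 13 (mod 21)), t ≡ 13·14 ≡ 14 (mod 21). So x ≡ 7 + 34·14 = 483 (mod 714).
  Combine with x ≡ 2 (mod 23): write x = 483 + 714·t and require 483 + 714·t ≡ 2 (mod 23), i.e. 714·t ≡ 2 − 483 ≡ 2 (mod 23). Since 714^(−1) ≡ 1 (mod 23) (714 ≡ 1 (mod 23)), t ≡ 1·2 ≡ 2 (mod 23). So x ≡ 483 + 714·2 = 1911 (mod 16422).
Unique solution in [0, 16422): x = 1911.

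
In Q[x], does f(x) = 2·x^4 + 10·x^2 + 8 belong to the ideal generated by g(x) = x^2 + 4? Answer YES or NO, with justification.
In Q[x] the ideal (g) consists of all multiples of g, so f ∈ (g) iff g | f, i.e. iff the remainder of f on division by g is 0. Divide f by g (g is monic, so eliminate the leading term of the running remainder at each step):
  leading term 2·x^4: subtract (2·x^2)·g(x) = 2·x^4 + 8·x^2, leaving 2·x^2 + 8
  leading term 2·x^2: subtract (2)·g(x) = 2·x^2 + 8, leaving 0
The remainder is 0, so f(x) = g(x) · h(x) with h(x) = 2·x^2 + 2. Hence g | f, i.e. f ∈ (g).

Final answer: YES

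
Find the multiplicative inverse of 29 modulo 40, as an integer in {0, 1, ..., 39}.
Apply the extended Euclidean algorithm to (40, 29), tracking rows (r, s, t) with s·40 + t·29 = r. Each division r_prev = q·r_cur + r_new produces the new row as (previous row) − q·(current row):
  row A: (40, 1, 0)   [1·40 + 0·29 = 40]
  row B: (29, 0, 1)   [0·40 + 1·29 = 29]
  40 = 1·29 + 11   → row C = row A − 1·row B = (11, 1, −1)   [check: 1·40 − 1·29 = 11]
  29 = 2·11 + 7   → row D = row B − 2·row C = (7, −2, 3)   [check: −2·40 + 3·29 = 7]
  11 = 1·7 + 4   → row E = row C − 1·row D = (4, 3, −4)   [check: 3·40 − 4·29 = 4]
  7 = 1·4 + 3   → row F = row D − 1·row E = (3, −5, 7)   [check: −5·40 + 7·29 = 3]
  4 = 1·3 + 1   → row G = row E − 1·row F = (1, 8, −11)   [check: 8·40 − 11·29 = 1]
  3 = 3·1 + 0   → remainder 0, stop. gcd = 1 (last nonzero row G).
The gcd is 1, so 29 is invertible mod 40. The last nonzero row gives 8·40 − 11·29 = 1, so t = −11. So 29^(−1) ≡ −11 ≡ 29 (mod 40). Verify: 29 · 29 = 841 ≡ 1 (mod 40). ✓

Final answer: 29^(−1) ≡ 29 (mod 40)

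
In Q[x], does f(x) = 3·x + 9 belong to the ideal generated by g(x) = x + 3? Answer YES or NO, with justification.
YES

In Q[x] the ideal (g) consists of all multiples of g, so f ∈ (g) iff g | f, i.e. iff the remainder of f on division by g is 0. Divide f by g (g is monic, so eliminate the leading term of the running remainder at each step):
  leading term 3·x: subtract (3)·g(x) = 3·x + 9, leaving 0
The remainder is 0, so f(x) = g(x) · h(x) with h(x) = 3. Hence g | f, i.e. f ∈ (g).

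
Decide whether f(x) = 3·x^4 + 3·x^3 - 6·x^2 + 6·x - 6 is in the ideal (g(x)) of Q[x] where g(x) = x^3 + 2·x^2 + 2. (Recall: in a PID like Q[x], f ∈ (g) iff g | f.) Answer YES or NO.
YES

In Q[x] the ideal (g) consists of all multiples of g, so f ∈ (g) iff g | f, i.e. iff the remainder of f on division by g is 0. Divide f by g (g is monic, so eliminate the leading term of the running remainder at each step):
  leading term 3·x^4: subtract (3·x)·g(x) = 3·x^4 + 6·x^3 + 6·x, leaving -3·x^3 - 6·x^2 - 6
  leading term -3·x^3: subtract (-3)·g(x) = -3·x^3 - 6·x^2 - 6, leaving 0
The remainder is 0, so f(x) = g(x) · h(x) with h(x) = 3·x - 3. Hence g | f, i.e. f ∈ (g).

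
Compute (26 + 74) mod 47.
6

Reduce the summands first: 74 ≡ 27 (mod 47), so 26 + 74 ≡ 26 + 27 (mod 47). 26 + 27 = 53; 53 = 1·47 + 6, so (26 + 74) mod 47 = 6.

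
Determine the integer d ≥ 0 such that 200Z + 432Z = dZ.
In the PID Z, (a, b) is generated by gcd(a, b). Compute gcd(432, 200) with the extended Euclidean algorithm, tracking rows (r, s, t) with s·432 + t·200 = r:
  row A: (432, 1, 0)   [1·432 + 0·200 = 432]
  row B: (200, 0, 1)   [0·432 + 1·200 = 200]
  432 = 2·200 + 32   → row C = row A − 2·row B = (32, 1, −2)   [check: 1·432 − 2·200 = 32]
  200 = 6·32 + 8   → row D = row B − 6·row C = (8, −6, 13)   [check: −6·432 + 13·200 = 8]
  32 = 4·8 + 0   → remainder 0, stop. gcd = 8 (last nonzero row D).
So gcd(200, 432) = 8, with Bézout identity −6·432 + 13·200 = 8. Containment (⊇): the Bézout identity exhibits 8 as an element of (200, 432), giving (8) ⊆ (200, 432). Containment (⊆): since 8 | 200 and 8 | 432 (200 = 8·25, 432 = 8·54), every Z-linear combination of 200 and 432 is divisible by 8, so (200, 432) ⊆ (8). Therefore (200, 432) = (8), d = 8.

Final answer: (200, 432) = (8); d = 8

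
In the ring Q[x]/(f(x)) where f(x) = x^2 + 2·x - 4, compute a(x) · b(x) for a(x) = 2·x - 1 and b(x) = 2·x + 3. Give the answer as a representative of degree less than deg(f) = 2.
a · b ≡ 13 - 4·x (mod f(x))

First multiply in Q[x] without reducing: a · b = 4·x^2 + 4·x - 3. Now divide by f(x) = x^2 + 2·x - 4, eliminating the leading term at each step:
  leading term 4·x^2: subtract (4)·f(x) = 4·x^2 + 8·x - 16, leaving 13 - 4·x
The degree is now < 2, so this is the remainder. Hence a · b ≡ 13 - 4·x in Q[x]/(f).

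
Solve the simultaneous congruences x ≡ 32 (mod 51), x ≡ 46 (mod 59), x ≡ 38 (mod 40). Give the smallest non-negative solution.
The moduli 51, 59, 40 are pairwise coprime, so by the CRT there is a unique solution mod 51·59·40 = 120360.
Solve by successive substitution. Start with x ≡ 32 (mod 51).
  Combine with x ≡ 46 (mod 59): write x = 32 + 51·t and require 32 + 51·t ≡ 46 (mod 59), i.e. 51·t ≡ 46 − 32 ≡ 14 (mod 59). Since 51^(−1) ≡ 22 (mod 59), t ≡ 22·14 ≡ 13 (mod 59). So x ≡ 32 + 51·13 = 695 (mod 3009).
  Combine with x ≡ 38 (mod 40): write x = 695 + 3009·t and require 695 + 3009·t ≡ 38 (mod 40), i.e. 3009·t ≡ 38 − 695 ≡ 23 (mod 40). Since 3009^(−1) ≡ 9 (mod 40) (3009 ≡ 9 (mod 40)), t ≡ 9·23 ≡ 7 (mod 40). So x ≡ 695 + 3009·7 = 21758 (mod 120360).
Unique solution in [0, 120360): x = 21758.

Final answer: x ≡ 21758 (mod 120360); the representative in [0, 120360) is 21758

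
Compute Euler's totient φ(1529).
φ is multiplicative, with φ(p^e) = p^e − p^(e−1). Factorise 1529 = 11 · 139. Then
  φ(1529) = (11 − 1) · (139 − 1) = 10 · 138 = 1380.

Final answer: φ(1529) = 1380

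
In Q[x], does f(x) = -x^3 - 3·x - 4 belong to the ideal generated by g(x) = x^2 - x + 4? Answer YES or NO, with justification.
YES

In Q[x] the ideal (g) consists of all multiples of g, so f ∈ (g) iff g | f, i.e. iff the remainder of f on division by g is 0. Divide f by g (g is monic, so eliminate the leading term of the running remainder at each step):
  leading term -x^3: subtract (-x)·g(x) = -x^3 + x^2 - 4·x, leaving -x^2 + x - 4
  leading term -x^2: subtract (-1)·g(x) = -x^2 + x - 4, leaving 0
The remainder is 0, so f(x) = g(x) · h(x) with h(x) = -x - 1. Hence g | f, i.e. f ∈ (g).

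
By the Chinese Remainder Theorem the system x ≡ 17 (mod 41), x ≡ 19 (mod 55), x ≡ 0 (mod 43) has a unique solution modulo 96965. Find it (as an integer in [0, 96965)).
x ≡ 87634 (mod 96965); the representative in [0, 96965) is 87634

The moduli 41, 55, 43 are pairwise coprime, so by the CRT there is a unique solution mod 41·55·43 = 96965.
Solve by successive substitution. Start with x ≡ 17 (mod 41).
  Combine with x ≡ 19 (mod 55): write x = 17 + 41·t and require 17 + 41·t ≡ 19 (mod 55), i.e. 41·t ≡ 19 − 17 ≡ 2 (mod 55). Since 41^(−1) ≡ 51 (mod 55), t ≡ 51·2 ≡ 47 (mod 55). So x ≡ 17 + 41·47 = 1944 (mod 2255).
  Combine with x ≡ 0 (mod 43): write x = 1944 + 2255·t and require 1944 + 2255·t ≡ 0 (mod 43), i.e. 2255·t ≡ 0 − 1944 ≡ 34 (mod 43). Since 2255^(−1) ≡ 34 (mod 43) (2255 ≡ 19 (mod 43)), t ≡ 34·34 ≡ 38 (mod 43). So x ≡ 1944 + 2255·38 = 87634 (mod 96965).
Unique solution in [0, 96965): x = 87634.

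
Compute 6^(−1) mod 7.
6^(−1) ≡ 6 (mod 7)

Apply the extended Euclidean algorithm to (7, 6), tracking rows (r, s, t) with s·7 + t·6 = r. Each division r_prev = q·r_cur + r_new produces the new row as (previous row) − q·(current row):
  row A: (7, 1, 0)   [1·7 + 0·6 = 7]
  row B: (6, 0, 1)   [0·7 + 1·6 = 6]
  7 = 1·6 + 1   → row C = row A − 1·row B = (1, 1, −1)   [check: 1·7 − 1·6 = 1]
  6 = 6·1 + 0   → remainder 0, stop. gcd = 1 (last nonzero row C).
The gcd is 1, so 6 is invertible mod 7. The last nonzero row gives 1·7 − 1·6 = 1, so t = −1. So 6^(−1) ≡ −1 ≡ 6 (mod 7). Verify: 6 · 6 = 36 ≡ 1 (mod 7). ✓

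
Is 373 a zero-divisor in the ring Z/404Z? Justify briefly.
NO

gcd(373, 404) = 1, so 373 is a unit in Z/404Z (it has a multiplicative inverse). A unit cannot be a zero-divisor: if 373·b ≡ 0 then multiplying both sides by 373^(−1) gives b ≡ 0. So 373 is not a zero-divisor.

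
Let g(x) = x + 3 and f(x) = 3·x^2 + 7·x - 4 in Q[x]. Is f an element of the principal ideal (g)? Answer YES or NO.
NO

In Q[x] the ideal (g) consists of all multiples of g, so f ∈ (g) iff g | f, i.e. iff the remainder of f on division by g is 0. Divide f by g (g is monic, so eliminate the leading term of the running remainder at each step):
  leading term 3·x^2: subtract (3·x)·g(x) = 3·x^2 + 9·x, leaving -2·x - 4
  leading term -2·x: subtract (-2)·g(x) = -2·x - 6, leaving 2
The remainder r(x) = 2 ≠ 0 (and deg r < deg g), so g ∤ f, i.e. f ∉ (g).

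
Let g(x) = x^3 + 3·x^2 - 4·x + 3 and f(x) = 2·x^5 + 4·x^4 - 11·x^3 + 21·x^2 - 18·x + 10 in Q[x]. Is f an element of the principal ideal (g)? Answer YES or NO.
NO

In Q[x] the ideal (g) consists of all multiples of g, so f ∈ (g) iff g | f, i.e. iff the remainder of f on division by g is 0. Divide f by g (g is monic, so eliminate the leading term of the running remainder at each step):
  leading term 2·x^5: subtract (2·x^2)·g(x) = 2·x^5 + 6·x^4 - 8·x^3 + 6·x^2, leaving -2·x^4 - 3·x^3 + 15·x^2 - 18·x + 10
  leading term -2·x^4: subtract (-2·x)·g(x) = -2·x^4 - 6·x^3 + 8·x^2 - 6·x, leaving 3·x^3 + 7·x^2 - 12·x + 10
  leading term 3·x^3: subtract (3)·g(x) = 3·x^3 + 9·x^2 - 12·x + 9, leaving 1 - 2·x^2
The remainder r(x) = 1 - 2·x^2 ≠ 0 (and deg r < deg g), so g ∤ f, i.e. f ∉ (g).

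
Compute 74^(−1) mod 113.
74^(−1) ≡ 84 (mod 113)

Apply the extended Euclidean algorithm to (113, 74), tracking rows (r, s, t) with s·113 + t·74 = r. Each division r_prev = q·r_cur + r_new produces the new row as (previous row) − q·(current row):
  row A: (113, 1, 0)   [1·113 + 0·74 = 113]
  row B: (74, 0, 1)   [0·113 + 1·74 = 74]
  113 = 1·74 + 39   → row C = row A − 1·row B = (39, 1, −1)   [check: 1·113 − 1·74 = 39]
  74 = 1·39 + 35   → row D = row B − 1·row C = (35, −1, 2)   [check: −1·113 + 2·74 = 35]
  39 = 1·35 + 4   → row E = row C − 1·row D = (4, 2, −3)   [check: 2·113 − 3·74 = 4]
  35 = 8·4 + 3   → row F = row D − 8·row E = (3, −17, 26)   [check: −17·113 + 26·74 = 3]
  4 = 1·3 + 1   → row G = row E − 1·row F = (1, 19, −29)   [check: 19·113 − 29·74 = 1]
  3 = 3·1 + 0   → remainder 0, stop. gcd = 1 (last nonzero row G).
The gcd is 1, so 74 is invertible mod 113. The last nonzero row gives 19·113 − 29·74 = 1, so t = −29. So 74^(−1) ≡ −29 ≡ 84 (mod 113). Verify: 74 · 84 = 6216 ≡ 1 (mod 113). ✓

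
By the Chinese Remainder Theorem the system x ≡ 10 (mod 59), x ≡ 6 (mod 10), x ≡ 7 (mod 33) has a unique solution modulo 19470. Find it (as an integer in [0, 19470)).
x ≡ 1426 (mod 19470); the representative in [0, 19470) is 1426

The moduli 59, 10, 33 are pairwise coprime, so by the CRT there is a unique solution mod 59·10·33 = 19470.
Solve by successive substitution. Start with x ≡ 10 (mod 59).
  Combine with x ≡ 6 (mod 10): write x = 10 + 59·t and require 10 + 59·t ≡ 6 (mod 10), i.e. 59·t ≡ 6 − 10 ≡ 6 (mod 10). Since 59^(−1) ≡ 9 (mod 10) (59 ≡ 9 (mod 10)), t ≡ 9·6 ≡ 4 (mod 10). So x ≡ 10 + 59·4 = 246 (mod 590).
  Combine with x ≡ 7 (mod 33): write x = 246 + 590·t and require 246 + 590·t ≡ 7 (mod 33), i.e. 590·t ≡ 7 − 246 ≡ 25 (mod 33). Since 590^(−1) ≡ 8 (mod 33) (590 ≡ 29 (mod 33)), t ≡ 8·25 ≡ 2 (mod 33). So x ≡ 246 + 590·2 = 1426 (mod 19470).
Unique solution in [0, 19470): x = 1426.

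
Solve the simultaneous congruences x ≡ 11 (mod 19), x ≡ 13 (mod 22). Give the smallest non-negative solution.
x ≡ 277 (mod 418); the representative in [0, 418) is 277

The moduli 19, 22 are pairwise coprime, so by the CRT there is a unique solution mod 19·22 = 418.
Solve by successive substitution. Start with x ≡ 11 (mod 19).
  Combine with x ≡ 13 (mod 22): write x = 11 + 19·t and require 11 + 19·t ≡ 13 (mod 22), i.e. 19·t ≡ 13 − 11 ≡ 2 (mod 22). Since 19^(−1) ≡ 7 (mod 22), t ≡ 7·2 ≡ 14 (mod 22). So x ≡ 11 + 19·14 = 277 (mod 418).
Unique solution in [0, 418): x = 277.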